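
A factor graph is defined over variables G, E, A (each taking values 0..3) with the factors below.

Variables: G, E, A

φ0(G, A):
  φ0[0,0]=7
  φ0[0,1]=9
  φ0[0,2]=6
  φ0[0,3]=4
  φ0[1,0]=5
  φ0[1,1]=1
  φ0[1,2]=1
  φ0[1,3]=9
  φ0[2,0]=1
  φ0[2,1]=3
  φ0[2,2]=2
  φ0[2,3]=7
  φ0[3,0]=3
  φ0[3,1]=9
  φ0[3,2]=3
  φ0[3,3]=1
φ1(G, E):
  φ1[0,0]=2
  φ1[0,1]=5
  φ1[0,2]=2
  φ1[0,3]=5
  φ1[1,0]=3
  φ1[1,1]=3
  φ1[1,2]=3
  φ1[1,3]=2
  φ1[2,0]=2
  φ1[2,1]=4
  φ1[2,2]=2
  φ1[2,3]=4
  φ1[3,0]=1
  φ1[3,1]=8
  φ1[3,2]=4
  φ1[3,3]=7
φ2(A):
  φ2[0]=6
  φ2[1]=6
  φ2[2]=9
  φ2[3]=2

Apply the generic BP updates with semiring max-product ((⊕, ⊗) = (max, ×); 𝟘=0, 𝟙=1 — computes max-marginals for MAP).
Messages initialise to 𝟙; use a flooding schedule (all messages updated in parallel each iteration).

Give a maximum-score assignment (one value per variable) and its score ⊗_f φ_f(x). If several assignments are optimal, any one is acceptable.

init: all messages = 𝟙 over 4 values
r1 m[φ0→G] = [9, 9, 7, 9]
r1 m[φ0→A] = [7, 9, 6, 9]
r1 m[φ1→G] = [5, 3, 4, 8]
r1 m[φ1→E] = [3, 8, 4, 7]
r1 m[φ2→A] = [6, 6, 9, 2]
r1 m[G→φ0] = [1, 1, 1, 1]
r1 m[G→φ1] = [1, 1, 1, 1]
r1 m[E→φ1] = [1, 1, 1, 1]
r1 m[A→φ0] = [1, 1, 1, 1]
r1 m[A→φ2] = [1, 1, 1, 1]
r2 m[φ0→G] = [9, 9, 7, 9]
r2 m[φ0→A] = [7, 9, 6, 9]
r2 m[φ1→G] = [5, 3, 4, 8]
r2 m[φ1→E] = [3, 8, 4, 7]
r2 m[φ2→A] = [6, 6, 9, 2]
r2 m[G→φ0] = [5, 3, 4, 8]
r2 m[G→φ1] = [9, 9, 7, 9]
r2 m[E→φ1] = [1, 1, 1, 1]
r2 m[A→φ0] = [6, 6, 9, 2]
r2 m[A→φ2] = [7, 9, 6, 9]
r3 m[φ0→G] = [54, 30, 18, 54]
r3 m[φ0→A] = [35, 72, 30, 28]
r3 m[φ1→G] = [5, 3, 4, 8]
r3 m[φ1→E] = [27, 72, 36, 63]
r3 m[φ2→A] = [6, 6, 9, 2]
r3 m[G→φ0] = [5, 3, 4, 8]
r3 m[G→φ1] = [9, 9, 7, 9]
r3 m[E→φ1] = [1, 1, 1, 1]
r3 m[A→φ0] = [6, 6, 9, 2]
r3 m[A→φ2] = [7, 9, 6, 9]
r4 m[φ0→G] = [54, 30, 18, 54]
r4 m[φ0→A] = [35, 72, 30, 28]
r4 m[φ1→G] = [5, 3, 4, 8]
r4 m[φ1→E] = [27, 72, 36, 63]
r4 m[φ2→A] = [6, 6, 9, 2]
r4 m[G→φ0] = [5, 3, 4, 8]
r4 m[G→φ1] = [54, 30, 18, 54]
r4 m[E→φ1] = [1, 1, 1, 1]
r4 m[A→φ0] = [6, 6, 9, 2]
r4 m[A→φ2] = [35, 72, 30, 28]
r5 m[φ0→G] = [54, 30, 18, 54]
r5 m[φ0→A] = [35, 72, 30, 28]
r5 m[φ1→G] = [5, 3, 4, 8]
r5 m[φ1→E] = [108, 432, 216, 378]
r5 m[φ2→A] = [6, 6, 9, 2]
r5 m[G→φ0] = [5, 3, 4, 8]
r5 m[G→φ1] = [54, 30, 18, 54]
r5 m[E→φ1] = [1, 1, 1, 1]
r5 m[A→φ0] = [6, 6, 9, 2]
r5 m[A→φ2] = [35, 72, 30, 28]
r6 m[φ0→G] = [54, 30, 18, 54]
r6 m[φ0→A] = [35, 72, 30, 28]
r6 m[φ1→G] = [5, 3, 4, 8]
r6 m[φ1→E] = [108, 432, 216, 378]
r6 m[φ2→A] = [6, 6, 9, 2]
r6 m[G→φ0] = [5, 3, 4, 8]
r6 m[G→φ1] = [54, 30, 18, 54]
r6 m[E→φ1] = [1, 1, 1, 1]
r6 m[A→φ0] = [6, 6, 9, 2]
r6 m[A→φ2] = [35, 72, 30, 28]
fixed point reached at round 6
traceback from G: (G=3, E=1, A=1), score=432

assignment: (G=3, E=1, A=1); score = 432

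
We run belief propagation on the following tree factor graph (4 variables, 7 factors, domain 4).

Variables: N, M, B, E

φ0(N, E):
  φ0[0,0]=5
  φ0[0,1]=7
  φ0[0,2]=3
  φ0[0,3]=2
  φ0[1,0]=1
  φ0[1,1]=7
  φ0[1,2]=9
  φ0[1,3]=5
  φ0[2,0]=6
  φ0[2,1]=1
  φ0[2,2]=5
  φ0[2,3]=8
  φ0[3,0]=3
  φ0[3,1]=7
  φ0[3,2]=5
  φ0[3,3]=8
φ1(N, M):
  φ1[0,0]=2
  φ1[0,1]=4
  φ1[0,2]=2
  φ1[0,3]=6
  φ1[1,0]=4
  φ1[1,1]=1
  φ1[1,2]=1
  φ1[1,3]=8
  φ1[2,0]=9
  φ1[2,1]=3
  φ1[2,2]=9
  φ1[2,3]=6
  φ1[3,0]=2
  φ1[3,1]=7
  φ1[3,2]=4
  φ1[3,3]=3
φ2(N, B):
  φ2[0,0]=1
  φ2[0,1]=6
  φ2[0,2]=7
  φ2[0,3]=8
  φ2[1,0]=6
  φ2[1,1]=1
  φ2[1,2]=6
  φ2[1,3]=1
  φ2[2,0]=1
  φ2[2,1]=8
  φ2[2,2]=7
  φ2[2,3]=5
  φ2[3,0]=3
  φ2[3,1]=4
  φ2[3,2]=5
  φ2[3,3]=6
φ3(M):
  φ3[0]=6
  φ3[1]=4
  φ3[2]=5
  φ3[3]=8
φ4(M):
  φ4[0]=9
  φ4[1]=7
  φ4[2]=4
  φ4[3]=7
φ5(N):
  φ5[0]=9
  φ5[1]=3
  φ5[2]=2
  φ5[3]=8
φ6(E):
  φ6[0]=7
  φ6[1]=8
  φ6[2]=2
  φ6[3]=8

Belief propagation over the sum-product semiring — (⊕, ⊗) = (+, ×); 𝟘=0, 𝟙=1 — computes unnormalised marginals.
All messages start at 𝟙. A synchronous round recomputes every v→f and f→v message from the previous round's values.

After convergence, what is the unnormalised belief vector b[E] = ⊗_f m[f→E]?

init: all messages = 𝟙 over 4 values
r1 m[φ0→N] = [17, 22, 20, 23]
r1 m[φ0→E] = [15, 22, 22, 23]
r1 m[φ1→N] = [14, 14, 27, 16]
r1 m[φ1→M] = [17, 15, 16, 23]
r1 m[φ2→N] = [22, 14, 21, 18]
r1 m[φ2→B] = [11, 19, 25, 20]
r1 m[φ3→M] = [6, 4, 5, 8]
r1 m[φ4→M] = [9, 7, 4, 7]
r1 m[φ5→N] = [9, 3, 2, 8]
r1 m[φ6→E] = [7, 8, 2, 8]
r1 m[N→φ0] = [1, 1, 1, 1]
r1 m[N→φ1] = [1, 1, 1, 1]
r1 m[N→φ2] = [1, 1, 1, 1]
r1 m[N→φ5] = [1, 1, 1, 1]
r1 m[M→φ1] = [1, 1, 1, 1]
r1 m[M→φ3] = [1, 1, 1, 1]
r1 m[M→φ4] = [1, 1, 1, 1]
r1 m[B→φ2] = [1, 1, 1, 1]
r1 m[E→φ0] = [1, 1, 1, 1]
r1 m[E→φ6] = [1, 1, 1, 1]
r2 m[φ0→N] = [17, 22, 20, 23]
r2 m[φ0→E] = [15, 22, 22, 23]
r2 m[φ1→N] = [14, 14, 27, 16]
r2 m[φ1→M] = [17, 15, 16, 23]
r2 m[φ2→N] = [22, 14, 21, 18]
r2 m[φ2→B] = [11, 19, 25, 20]
r2 m[φ3→M] = [6, 4, 5, 8]
r2 m[φ4→M] = [9, 7, 4, 7]
r2 m[φ5→N] = [9, 3, 2, 8]
r2 m[φ6→E] = [7, 8, 2, 8]
r2 m[N→φ0] = [2772, 588, 1134, 2304]
r2 m[N→φ1] = [3366, 924, 840, 3312]
r2 m[N→φ2] = [2142, 924, 1080, 2944]
r2 m[N→φ5] = [5236, 4312, 11340, 6624]
r2 m[M→φ1] = [54, 28, 20, 56]
r2 m[M→φ3] = [153, 105, 64, 161]
r2 m[M→φ4] = [102, 60, 80, 184]
r2 m[B→φ2] = [1, 1, 1, 1]
r2 m[E→φ0] = [7, 8, 2, 8]
r2 m[E→φ6] = [15, 22, 22, 23]
r3 m[φ0→N] = [113, 121, 124, 151]
r3 m[φ0→E] = [28164, 40782, 30798, 35988]
r3 m[φ1→N] = [596, 712, 1086, 552]
r3 m[φ1→M] = [24612, 40092, 28464, 42564]
r3 m[φ2→N] = [22, 14, 21, 18]
r3 m[φ2→B] = [17598, 34192, 42818, 41124]
r3 m[φ3→M] = [6, 4, 5, 8]
r3 m[φ4→M] = [9, 7, 4, 7]
r3 m[φ5→N] = [9, 3, 2, 8]
r3 m[φ6→E] = [7, 8, 2, 8]
r3 m[N→φ0] = [2772, 588, 1134, 2304]
r3 m[N→φ1] = [3366, 924, 840, 3312]
r3 m[N→φ2] = [2142, 924, 1080, 2944]
r3 m[N→φ5] = [5236, 4312, 11340, 6624]
r3 m[M→φ1] = [54, 28, 20, 56]
r3 m[M→φ3] = [153, 105, 64, 161]
r3 m[M→φ4] = [102, 60, 80, 184]
r3 m[B→φ2] = [1, 1, 1, 1]
r3 m[E→φ0] = [7, 8, 2, 8]
r3 m[E→φ6] = [15, 22, 22, 23]
r4 m[φ0→N] = [113, 121, 124, 151]
r4 m[φ0→E] = [28164, 40782, 30798, 35988]
r4 m[φ1→N] = [596, 712, 1086, 552]
r4 m[φ1→M] = [24612, 40092, 28464, 42564]
r4 m[φ2→N] = [22, 14, 21, 18]
r4 m[φ2→B] = [17598, 34192, 42818, 41124]
r4 m[φ3→M] = [6, 4, 5, 8]
r4 m[φ4→M] = [9, 7, 4, 7]
r4 m[φ5→N] = [9, 3, 2, 8]
r4 m[φ6→E] = [7, 8, 2, 8]
r4 m[N→φ0] = [118008, 29904, 45612, 79488]
r4 m[N→φ1] = [22374, 5082, 5208, 21744]
r4 m[N→φ2] = [606132, 258456, 269328, 666816]
r4 m[N→φ5] = [1481656, 1206128, 2827944, 1500336]
r4 m[M→φ1] = [54, 28, 20, 56]
r4 m[M→φ3] = [221508, 280644, 113856, 297948]
r4 m[M→φ4] = [147672, 160368, 142320, 340512]
r4 m[B→φ2] = [1, 1, 1, 1]
r4 m[E→φ0] = [7, 8, 2, 8]
r4 m[E→φ6] = [28164, 40782, 30798, 35988]
r5 m[φ0→N] = [113, 121, 124, 151]
r5 m[φ0→E] = [1132080, 1637412, 1248660, 1386336]
r5 m[φ1→N] = [596, 712, 1086, 552]
r5 m[φ1→M] = [155436, 262410, 183678, 271380]
r5 m[φ2→N] = [22, 14, 21, 18]
r5 m[φ2→B] = [4426644, 8717136, 11013036, 10455048]
r5 m[φ3→M] = [6, 4, 5, 8]
r5 m[φ4→M] = [9, 7, 4, 7]
r5 m[φ5→N] = [9, 3, 2, 8]
r5 m[φ6→E] = [7, 8, 2, 8]
r5 m[N→φ0] = [118008, 29904, 45612, 79488]
r5 m[N→φ1] = [22374, 5082, 5208, 21744]
r5 m[N→φ2] = [606132, 258456, 269328, 666816]
r5 m[N→φ5] = [1481656, 1206128, 2827944, 1500336]
r5 m[M→φ1] = [54, 28, 20, 56]
r5 m[M→φ3] = [221508, 280644, 113856, 297948]
r5 m[M→φ4] = [147672, 160368, 142320, 340512]
r5 m[B→φ2] = [1, 1, 1, 1]
r5 m[E→φ0] = [7, 8, 2, 8]
r5 m[E→φ6] = [28164, 40782, 30798, 35988]
r6 m[φ0→N] = [113, 121, 124, 151]
r6 m[φ0→E] = [1132080, 1637412, 1248660, 1386336]
r6 m[φ1→N] = [596, 712, 1086, 552]
r6 m[φ1→M] = [155436, 262410, 183678, 271380]
r6 m[φ2→N] = [22, 14, 21, 18]
r6 m[φ2→B] = [4426644, 8717136, 11013036, 10455048]
r6 m[φ3→M] = [6, 4, 5, 8]
r6 m[φ4→M] = [9, 7, 4, 7]
r6 m[φ5→N] = [9, 3, 2, 8]
r6 m[φ6→E] = [7, 8, 2, 8]
r6 m[N→φ0] = [118008, 29904, 45612, 79488]
r6 m[N→φ1] = [22374, 5082, 5208, 21744]
r6 m[N→φ2] = [606132, 258456, 269328, 666816]
r6 m[N→φ5] = [1481656, 1206128, 2827944, 1500336]
r6 m[M→φ1] = [54, 28, 20, 56]
r6 m[M→φ3] = [1398924, 1836870, 734712, 1899660]
r6 m[M→φ4] = [932616, 1049640, 918390, 2171040]
r6 m[B→φ2] = [1, 1, 1, 1]
r6 m[E→φ0] = [7, 8, 2, 8]
r6 m[E→φ6] = [1132080, 1637412, 1248660, 1386336]
r7 m[φ0→N] = [113, 121, 124, 151]
r7 m[φ0→E] = [1132080, 1637412, 1248660, 1386336]
r7 m[φ1→N] = [596, 712, 1086, 552]
r7 m[φ1→M] = [155436, 262410, 183678, 271380]
r7 m[φ2→N] = [22, 14, 21, 18]
r7 m[φ2→B] = [4426644, 8717136, 11013036, 10455048]
r7 m[φ3→M] = [6, 4, 5, 8]
r7 m[φ4→M] = [9, 7, 4, 7]
r7 m[φ5→N] = [9, 3, 2, 8]
r7 m[φ6→E] = [7, 8, 2, 8]
r7 m[N→φ0] = [118008, 29904, 45612, 79488]
r7 m[N→φ1] = [22374, 5082, 5208, 21744]
r7 m[N→φ2] = [606132, 258456, 269328, 666816]
r7 m[N→φ5] = [1481656, 1206128, 2827944, 1500336]
r7 m[M→φ1] = [54, 28, 20, 56]
r7 m[M→φ3] = [1398924, 1836870, 734712, 1899660]
r7 m[M→φ4] = [932616, 1049640, 918390, 2171040]
r7 m[B→φ2] = [1, 1, 1, 1]
r7 m[E→φ0] = [7, 8, 2, 8]
r7 m[E→φ6] = [1132080, 1637412, 1248660, 1386336]
fixed point reached at round 7
b[E] = ⊗ incoming = [7924560, 13099296, 2497320, 11090688]

b[E] = [7924560, 13099296, 2497320, 11090688]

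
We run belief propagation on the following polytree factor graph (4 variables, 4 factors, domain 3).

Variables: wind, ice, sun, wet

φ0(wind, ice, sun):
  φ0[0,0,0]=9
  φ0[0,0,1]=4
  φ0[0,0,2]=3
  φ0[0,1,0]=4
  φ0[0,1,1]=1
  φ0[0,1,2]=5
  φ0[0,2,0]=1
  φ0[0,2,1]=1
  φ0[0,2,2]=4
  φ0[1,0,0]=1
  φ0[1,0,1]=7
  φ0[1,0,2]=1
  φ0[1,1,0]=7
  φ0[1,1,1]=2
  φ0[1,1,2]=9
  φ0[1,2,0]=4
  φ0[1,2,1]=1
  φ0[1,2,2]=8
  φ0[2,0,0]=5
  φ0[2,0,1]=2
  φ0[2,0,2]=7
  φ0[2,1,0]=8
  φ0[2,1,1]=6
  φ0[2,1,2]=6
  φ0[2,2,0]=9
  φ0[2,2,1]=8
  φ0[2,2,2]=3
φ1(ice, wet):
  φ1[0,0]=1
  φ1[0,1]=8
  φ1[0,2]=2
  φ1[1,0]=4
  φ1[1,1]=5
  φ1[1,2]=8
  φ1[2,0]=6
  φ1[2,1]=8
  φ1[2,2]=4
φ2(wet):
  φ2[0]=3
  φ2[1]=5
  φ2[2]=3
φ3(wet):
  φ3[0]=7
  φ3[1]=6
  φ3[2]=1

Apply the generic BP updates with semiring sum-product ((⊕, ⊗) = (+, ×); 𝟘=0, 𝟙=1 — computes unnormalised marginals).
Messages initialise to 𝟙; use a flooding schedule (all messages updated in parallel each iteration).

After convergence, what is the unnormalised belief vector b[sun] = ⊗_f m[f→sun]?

init: all messages = 𝟙 over 3 values
r1 m[φ0→wind] = [32, 40, 54]
r1 m[φ0→ice] = [39, 48, 39]
r1 m[φ0→sun] = [48, 32, 46]
r1 m[φ1→ice] = [11, 17, 18]
r1 m[φ1→wet] = [11, 21, 14]
r1 m[φ2→wet] = [3, 5, 3]
r1 m[φ3→wet] = [7, 6, 1]
r1 m[wind→φ0] = [1, 1, 1]
r1 m[ice→φ0] = [1, 1, 1]
r1 m[ice→φ1] = [1, 1, 1]
r1 m[sun→φ0] = [1, 1, 1]
r1 m[wet→φ1] = [1, 1, 1]
r1 m[wet→φ2] = [1, 1, 1]
r1 m[wet→φ3] = [1, 1, 1]
r2 m[φ0→wind] = [32, 40, 54]
r2 m[φ0→ice] = [39, 48, 39]
r2 m[φ0→sun] = [48, 32, 46]
r2 m[φ1→ice] = [11, 17, 18]
r2 m[φ1→wet] = [11, 21, 14]
r2 m[φ2→wet] = [3, 5, 3]
r2 m[φ3→wet] = [7, 6, 1]
r2 m[wind→φ0] = [1, 1, 1]
r2 m[ice→φ0] = [11, 17, 18]
r2 m[ice→φ1] = [39, 48, 39]
r2 m[sun→φ0] = [1, 1, 1]
r2 m[wet→φ1] = [21, 30, 3]
r2 m[wet→φ2] = [77, 126, 14]
r2 m[wet→φ3] = [33, 105, 42]
r3 m[φ0→wind] = [454, 639, 854]
r3 m[φ0→ice] = [39, 48, 39]
r3 m[φ0→sun] = [740, 476, 731]
r3 m[φ1→ice] = [267, 258, 378]
r3 m[φ1→wet] = [465, 864, 618]
r3 m[φ2→wet] = [3, 5, 3]
r3 m[φ3→wet] = [7, 6, 1]
r3 m[wind→φ0] = [1, 1, 1]
r3 m[ice→φ0] = [11, 17, 18]
r3 m[ice→φ1] = [39, 48, 39]
r3 m[sun→φ0] = [1, 1, 1]
r3 m[wet→φ1] = [21, 30, 3]
r3 m[wet→φ2] = [77, 126, 14]
r3 m[wet→φ3] = [33, 105, 42]
r4 m[φ0→wind] = [454, 639, 854]
r4 m[φ0→ice] = [39, 48, 39]
r4 m[φ0→sun] = [740, 476, 731]
r4 m[φ1→ice] = [267, 258, 378]
r4 m[φ1→wet] = [465, 864, 618]
r4 m[φ2→wet] = [3, 5, 3]
r4 m[φ3→wet] = [7, 6, 1]
r4 m[wind→φ0] = [1, 1, 1]
r4 m[ice→φ0] = [267, 258, 378]
r4 m[ice→φ1] = [39, 48, 39]
r4 m[sun→φ0] = [1, 1, 1]
r4 m[wet→φ1] = [21, 30, 3]
r4 m[wet→φ2] = [3255, 5184, 618]
r4 m[wet→φ3] = [1395, 4320, 1854]
r5 m[φ0→wind] = [9120, 11961, 16458]
r5 m[φ0→ice] = [39, 48, 39]
r5 m[φ0→sun] = [14199, 9573, 13767]
r5 m[φ1→ice] = [267, 258, 378]
r5 m[φ1→wet] = [465, 864, 618]
r5 m[φ2→wet] = [3, 5, 3]
r5 m[φ3→wet] = [7, 6, 1]
r5 m[wind→φ0] = [1, 1, 1]
r5 m[ice→φ0] = [267, 258, 378]
r5 m[ice→φ1] = [39, 48, 39]
r5 m[sun→φ0] = [1, 1, 1]
r5 m[wet→φ1] = [21, 30, 3]
r5 m[wet→φ2] = [3255, 5184, 618]
r5 m[wet→φ3] = [1395, 4320, 1854]
r6 m[φ0→wind] = [9120, 11961, 16458]
r6 m[φ0→ice] = [39, 48, 39]
r6 m[φ0→sun] = [14199, 9573, 13767]
r6 m[φ1→ice] = [267, 258, 378]
r6 m[φ1→wet] = [465, 864, 618]
r6 m[φ2→wet] = [3, 5, 3]
r6 m[φ3→wet] = [7, 6, 1]
r6 m[wind→φ0] = [1, 1, 1]
r6 m[ice→φ0] = [267, 258, 378]
r6 m[ice→φ1] = [39, 48, 39]
r6 m[sun→φ0] = [1, 1, 1]
r6 m[wet→φ1] = [21, 30, 3]
r6 m[wet→φ2] = [3255, 5184, 618]
r6 m[wet→φ3] = [1395, 4320, 1854]
fixed point reached at round 6
b[sun] = ⊗ incoming = [14199, 9573, 13767]

b[sun] = [14199, 9573, 13767]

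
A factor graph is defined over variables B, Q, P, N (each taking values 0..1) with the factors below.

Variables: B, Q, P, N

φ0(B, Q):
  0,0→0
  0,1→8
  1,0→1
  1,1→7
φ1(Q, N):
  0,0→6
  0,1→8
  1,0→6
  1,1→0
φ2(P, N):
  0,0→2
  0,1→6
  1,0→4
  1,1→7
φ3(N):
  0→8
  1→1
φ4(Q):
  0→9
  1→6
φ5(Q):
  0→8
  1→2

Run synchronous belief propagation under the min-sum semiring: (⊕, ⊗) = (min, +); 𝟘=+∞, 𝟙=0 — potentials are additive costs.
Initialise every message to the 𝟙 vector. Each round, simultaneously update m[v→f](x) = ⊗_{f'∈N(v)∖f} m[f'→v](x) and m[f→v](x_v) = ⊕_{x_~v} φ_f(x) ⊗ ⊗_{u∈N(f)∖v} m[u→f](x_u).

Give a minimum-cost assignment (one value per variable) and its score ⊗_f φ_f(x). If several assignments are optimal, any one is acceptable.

assignment: (B=1, Q=1, P=0, N=1); score = 22

init: all messages = 𝟙 over 2 values
r1 m[φ0→B] = [0, 1]
r1 m[φ0→Q] = [0, 7]
r1 m[φ1→Q] = [6, 0]
r1 m[φ1→N] = [6, 0]
r1 m[φ2→P] = [2, 4]
r1 m[φ2→N] = [2, 6]
r1 m[φ3→N] = [8, 1]
r1 m[φ4→Q] = [9, 6]
r1 m[φ5→Q] = [8, 2]
r1 m[B→φ0] = [0, 0]
r1 m[Q→φ0] = [0, 0]
r1 m[Q→φ1] = [0, 0]
r1 m[Q→φ4] = [0, 0]
r1 m[Q→φ5] = [0, 0]
r1 m[P→φ2] = [0, 0]
r1 m[N→φ1] = [0, 0]
r1 m[N→φ2] = [0, 0]
r1 m[N→φ3] = [0, 0]
r2 m[φ0→B] = [0, 1]
r2 m[φ0→Q] = [0, 7]
r2 m[φ1→Q] = [6, 0]
r2 m[φ1→N] = [6, 0]
r2 m[φ2→P] = [2, 4]
r2 m[φ2→N] = [2, 6]
r2 m[φ3→N] = [8, 1]
r2 m[φ4→Q] = [9, 6]
r2 m[φ5→Q] = [8, 2]
r2 m[B→φ0] = [0, 0]
r2 m[Q→φ0] = [23, 8]
r2 m[Q→φ1] = [17, 15]
r2 m[Q→φ4] = [14, 9]
r2 m[Q→φ5] = [15, 13]
r2 m[P→φ2] = [0, 0]
r2 m[N→φ1] = [10, 7]
r2 m[N→φ2] = [14, 1]
r2 m[N→φ3] = [8, 6]
r3 m[φ0→B] = [16, 15]
r3 m[φ0→Q] = [0, 7]
r3 m[φ1→Q] = [15, 7]
r3 m[φ1→N] = [21, 15]
r3 m[φ2→P] = [7, 8]
r3 m[φ2→N] = [2, 6]
r3 m[φ3→N] = [8, 1]
r3 m[φ4→Q] = [9, 6]
r3 m[φ5→Q] = [8, 2]
r3 m[B→φ0] = [0, 0]
r3 m[Q→φ0] = [23, 8]
r3 m[Q→φ1] = [17, 15]
r3 m[Q→φ4] = [14, 9]
r3 m[Q→φ5] = [15, 13]
r3 m[P→φ2] = [0, 0]
r3 m[N→φ1] = [10, 7]
r3 m[N→φ2] = [14, 1]
r3 m[N→φ3] = [8, 6]
r4 m[φ0→B] = [16, 15]
r4 m[φ0→Q] = [0, 7]
r4 m[φ1→Q] = [15, 7]
r4 m[φ1→N] = [21, 15]
r4 m[φ2→P] = [7, 8]
r4 m[φ2→N] = [2, 6]
r4 m[φ3→N] = [8, 1]
r4 m[φ4→Q] = [9, 6]
r4 m[φ5→Q] = [8, 2]
r4 m[B→φ0] = [0, 0]
r4 m[Q→φ0] = [32, 15]
r4 m[Q→φ1] = [17, 15]
r4 m[Q→φ4] = [23, 16]
r4 m[Q→φ5] = [24, 20]
r4 m[P→φ2] = [0, 0]
r4 m[N→φ1] = [10, 7]
r4 m[N→φ2] = [29, 16]
r4 m[N→φ3] = [23, 21]
r5 m[φ0→B] = [23, 22]
r5 m[φ0→Q] = [0, 7]
r5 m[φ1→Q] = [15, 7]
r5 m[φ1→N] = [21, 15]
r5 m[φ2→P] = [22, 23]
r5 m[φ2→N] = [2, 6]
r5 m[φ3→N] = [8, 1]
r5 m[φ4→Q] = [9, 6]
r5 m[φ5→Q] = [8, 2]
r5 m[B→φ0] = [0, 0]
r5 m[Q→φ0] = [32, 15]
r5 m[Q→φ1] = [17, 15]
r5 m[Q→φ4] = [23, 16]
r5 m[Q→φ5] = [24, 20]
r5 m[P→φ2] = [0, 0]
r5 m[N→φ1] = [10, 7]
r5 m[N→φ2] = [29, 16]
r5 m[N→φ3] = [23, 21]
r6 m[φ0→B] = [23, 22]
r6 m[φ0→Q] = [0, 7]
r6 m[φ1→Q] = [15, 7]
r6 m[φ1→N] = [21, 15]
r6 m[φ2→P] = [22, 23]
r6 m[φ2→N] = [2, 6]
r6 m[φ3→N] = [8, 1]
r6 m[φ4→Q] = [9, 6]
r6 m[φ5→Q] = [8, 2]
r6 m[B→φ0] = [0, 0]
r6 m[Q→φ0] = [32, 15]
r6 m[Q→φ1] = [17, 15]
r6 m[Q→φ4] = [23, 16]
r6 m[Q→φ5] = [24, 20]
r6 m[P→φ2] = [0, 0]
r6 m[N→φ1] = [10, 7]
r6 m[N→φ2] = [29, 16]
r6 m[N→φ3] = [23, 21]
fixed point reached at round 6
traceback from B: (B=1, Q=1, P=0, N=1), score=22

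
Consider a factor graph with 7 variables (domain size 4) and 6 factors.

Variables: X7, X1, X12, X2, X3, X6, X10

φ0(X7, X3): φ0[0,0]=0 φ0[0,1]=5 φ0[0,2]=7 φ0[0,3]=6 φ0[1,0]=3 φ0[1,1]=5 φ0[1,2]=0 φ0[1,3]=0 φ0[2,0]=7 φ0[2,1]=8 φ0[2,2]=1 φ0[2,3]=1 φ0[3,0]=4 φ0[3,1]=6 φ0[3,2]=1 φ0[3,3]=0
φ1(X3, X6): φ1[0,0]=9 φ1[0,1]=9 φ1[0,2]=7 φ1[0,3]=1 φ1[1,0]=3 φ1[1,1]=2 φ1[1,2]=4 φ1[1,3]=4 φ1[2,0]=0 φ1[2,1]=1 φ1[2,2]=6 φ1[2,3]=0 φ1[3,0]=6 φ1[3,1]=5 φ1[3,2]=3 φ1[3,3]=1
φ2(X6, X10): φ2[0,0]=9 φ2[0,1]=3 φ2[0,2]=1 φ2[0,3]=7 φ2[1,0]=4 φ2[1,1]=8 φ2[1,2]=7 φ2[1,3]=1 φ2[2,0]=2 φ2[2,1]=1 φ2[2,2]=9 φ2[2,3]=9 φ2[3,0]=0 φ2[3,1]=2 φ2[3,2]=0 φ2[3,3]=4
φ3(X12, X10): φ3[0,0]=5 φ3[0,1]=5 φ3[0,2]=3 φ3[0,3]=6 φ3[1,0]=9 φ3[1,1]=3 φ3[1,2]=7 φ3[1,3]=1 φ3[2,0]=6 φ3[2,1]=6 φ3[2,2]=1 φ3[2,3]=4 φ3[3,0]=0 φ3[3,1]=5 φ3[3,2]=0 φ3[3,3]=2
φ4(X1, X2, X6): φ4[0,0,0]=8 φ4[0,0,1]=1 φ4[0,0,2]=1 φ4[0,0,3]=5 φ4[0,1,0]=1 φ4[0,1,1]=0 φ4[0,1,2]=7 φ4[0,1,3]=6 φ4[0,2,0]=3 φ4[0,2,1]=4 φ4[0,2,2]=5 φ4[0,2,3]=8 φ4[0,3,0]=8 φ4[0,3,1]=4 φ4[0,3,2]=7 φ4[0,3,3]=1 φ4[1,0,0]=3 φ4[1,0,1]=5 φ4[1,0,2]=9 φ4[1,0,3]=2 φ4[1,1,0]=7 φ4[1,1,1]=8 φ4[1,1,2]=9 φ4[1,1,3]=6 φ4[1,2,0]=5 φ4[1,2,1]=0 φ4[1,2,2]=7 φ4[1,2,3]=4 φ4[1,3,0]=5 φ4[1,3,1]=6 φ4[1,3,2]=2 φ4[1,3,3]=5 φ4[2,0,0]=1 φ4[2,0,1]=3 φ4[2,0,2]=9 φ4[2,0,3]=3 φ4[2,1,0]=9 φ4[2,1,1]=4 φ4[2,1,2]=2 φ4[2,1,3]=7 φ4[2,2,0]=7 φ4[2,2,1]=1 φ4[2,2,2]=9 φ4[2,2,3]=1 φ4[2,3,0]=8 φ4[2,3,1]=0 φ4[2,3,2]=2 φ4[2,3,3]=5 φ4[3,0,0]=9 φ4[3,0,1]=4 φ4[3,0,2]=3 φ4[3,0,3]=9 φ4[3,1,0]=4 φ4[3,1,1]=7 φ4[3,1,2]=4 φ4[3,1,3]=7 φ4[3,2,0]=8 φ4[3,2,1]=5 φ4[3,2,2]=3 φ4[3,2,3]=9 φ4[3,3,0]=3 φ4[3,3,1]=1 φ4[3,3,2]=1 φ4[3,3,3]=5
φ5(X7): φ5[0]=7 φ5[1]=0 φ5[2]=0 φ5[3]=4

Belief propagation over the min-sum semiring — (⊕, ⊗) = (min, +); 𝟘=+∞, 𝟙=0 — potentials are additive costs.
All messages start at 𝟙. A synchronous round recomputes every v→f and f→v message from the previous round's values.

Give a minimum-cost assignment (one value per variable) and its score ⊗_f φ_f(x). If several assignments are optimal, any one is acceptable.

init: all messages = 𝟙 over 4 values
r1 m[φ0→X7] = [0, 0, 1, 0]
r1 m[φ0→X3] = [0, 5, 0, 0]
r1 m[φ1→X3] = [1, 2, 0, 1]
r1 m[φ1→X6] = [0, 1, 3, 0]
r1 m[φ2→X6] = [1, 1, 1, 0]
r1 m[φ2→X10] = [0, 1, 0, 1]
r1 m[φ3→X12] = [3, 1, 1, 0]
r1 m[φ3→X10] = [0, 3, 0, 1]
r1 m[φ4→X1] = [0, 0, 0, 1]
r1 m[φ4→X2] = [1, 0, 0, 0]
r1 m[φ4→X6] = [1, 0, 1, 1]
r1 m[φ5→X7] = [7, 0, 0, 4]
r1 m[X7→φ0] = [0, 0, 0, 0]
r1 m[X7→φ5] = [0, 0, 0, 0]
r1 m[X1→φ4] = [0, 0, 0, 0]
r1 m[X12→φ3] = [0, 0, 0, 0]
r1 m[X2→φ4] = [0, 0, 0, 0]
r1 m[X3→φ0] = [0, 0, 0, 0]
r1 m[X3→φ1] = [0, 0, 0, 0]
r1 m[X6→φ1] = [0, 0, 0, 0]
r1 m[X6→φ2] = [0, 0, 0, 0]
r1 m[X6→φ4] = [0, 0, 0, 0]
r1 m[X10→φ2] = [0, 0, 0, 0]
r1 m[X10→φ3] = [0, 0, 0, 0]
r2 m[φ0→X7] = [0, 0, 1, 0]
r2 m[φ0→X3] = [0, 5, 0, 0]
r2 m[φ1→X3] = [1, 2, 0, 1]
r2 m[φ1→X6] = [0, 1, 3, 0]
r2 m[φ2→X6] = [1, 1, 1, 0]
r2 m[φ2→X10] = [0, 1, 0, 1]
r2 m[φ3→X12] = [3, 1, 1, 0]
r2 m[φ3→X10] = [0, 3, 0, 1]
r2 m[φ4→X1] = [0, 0, 0, 1]
r2 m[φ4→X2] = [1, 0, 0, 0]
r2 m[φ4→X6] = [1, 0, 1, 1]
r2 m[φ5→X7] = [7, 0, 0, 4]
r2 m[X7→φ0] = [7, 0, 0, 4]
r2 m[X7→φ5] = [0, 0, 1, 0]
r2 m[X1→φ4] = [0, 0, 0, 0]
r2 m[X12→φ3] = [0, 0, 0, 0]
r2 m[X2→φ4] = [0, 0, 0, 0]
r2 m[X3→φ0] = [1, 2, 0, 1]
r2 m[X3→φ1] = [0, 5, 0, 0]
r2 m[X6→φ1] = [2, 1, 2, 1]
r2 m[X6→φ2] = [1, 1, 4, 1]
r2 m[X6→φ4] = [1, 2, 4, 0]
r2 m[X10→φ2] = [0, 3, 0, 1]
r2 m[X10→φ3] = [0, 1, 0, 1]
r3 m[φ0→X7] = [1, 0, 1, 1]
r3 m[φ0→X3] = [3, 5, 0, 0]
r3 m[φ1→X3] = [2, 3, 1, 2]
r3 m[φ1→X6] = [0, 1, 3, 0]
r3 m[φ2→X6] = [1, 2, 2, 0]
r3 m[φ2→X10] = [1, 3, 1, 2]
r3 m[φ3→X12] = [3, 2, 1, 0]
r3 m[φ3→X10] = [0, 3, 0, 1]
r3 m[φ4→X1] = [1, 2, 1, 3]
r3 m[φ4→X2] = [2, 2, 1, 1]
r3 m[φ4→X6] = [1, 0, 1, 1]
r3 m[φ5→X7] = [7, 0, 0, 4]
r3 m[X7→φ0] = [7, 0, 0, 4]
r3 m[X7→φ5] = [0, 0, 1, 0]
r3 m[X1→φ4] = [0, 0, 0, 0]
r3 m[X12→φ3] = [0, 0, 0, 0]
r3 m[X2→φ4] = [0, 0, 0, 0]
r3 m[X3→φ0] = [1, 2, 0, 1]
r3 m[X3→φ1] = [0, 5, 0, 0]
r3 m[X6→φ1] = [2, 1, 2, 1]
r3 m[X6→φ2] = [1, 1, 4, 1]
r3 m[X6→φ4] = [1, 2, 4, 0]
r3 m[X10→φ2] = [0, 3, 0, 1]
r3 m[X10→φ3] = [0, 1, 0, 1]
r4 m[φ0→X7] = [1, 0, 1, 1]
r4 m[φ0→X3] = [3, 5, 0, 0]
r4 m[φ1→X3] = [2, 3, 1, 2]
r4 m[φ1→X6] = [0, 1, 3, 0]
r4 m[φ2→X6] = [1, 2, 2, 0]
r4 m[φ2→X10] = [1, 3, 1, 2]
r4 m[φ3→X12] = [3, 2, 1, 0]
r4 m[φ3→X10] = [0, 3, 0, 1]
r4 m[φ4→X1] = [1, 2, 1, 3]
r4 m[φ4→X2] = [2, 2, 1, 1]
r4 m[φ4→X6] = [1, 0, 1, 1]
r4 m[φ5→X7] = [7, 0, 0, 4]
r4 m[X7→φ0] = [7, 0, 0, 4]
r4 m[X7→φ5] = [1, 0, 1, 1]
r4 m[X1→φ4] = [0, 0, 0, 0]
r4 m[X12→φ3] = [0, 0, 0, 0]
r4 m[X2→φ4] = [0, 0, 0, 0]
r4 m[X3→φ0] = [2, 3, 1, 2]
r4 m[X3→φ1] = [3, 5, 0, 0]
r4 m[X6→φ1] = [2, 2, 3, 1]
r4 m[X6→φ2] = [1, 1, 4, 1]
r4 m[X6→φ4] = [1, 3, 5, 0]
r4 m[X10→φ2] = [0, 3, 0, 1]
r4 m[X10→φ3] = [1, 3, 1, 2]
r5 m[φ0→X7] = [2, 1, 2, 2]
r5 m[φ0→X3] = [3, 5, 0, 0]
r5 m[φ1→X3] = [2, 4, 1, 2]
r5 m[φ1→X6] = [0, 1, 3, 0]
r5 m[φ2→X6] = [1, 2, 2, 0]
r5 m[φ2→X10] = [1, 3, 1, 2]
r5 m[φ3→X12] = [4, 3, 2, 1]
r5 m[φ3→X10] = [0, 3, 0, 1]
r5 m[φ4→X1] = [1, 2, 1, 4]
r5 m[φ4→X2] = [2, 2, 1, 1]
r5 m[φ4→X6] = [1, 0, 1, 1]
r5 m[φ5→X7] = [7, 0, 0, 4]
r5 m[X7→φ0] = [7, 0, 0, 4]
r5 m[X7→φ5] = [1, 0, 1, 1]
r5 m[X1→φ4] = [0, 0, 0, 0]
r5 m[X12→φ3] = [0, 0, 0, 0]
r5 m[X2→φ4] = [0, 0, 0, 0]
r5 m[X3→φ0] = [2, 3, 1, 2]
r5 m[X3→φ1] = [3, 5, 0, 0]
r5 m[X6→φ1] = [2, 2, 3, 1]
r5 m[X6→φ2] = [1, 1, 4, 1]
r5 m[X6→φ4] = [1, 3, 5, 0]
r5 m[X10→φ2] = [0, 3, 0, 1]
r5 m[X10→φ3] = [1, 3, 1, 2]
r6 m[φ0→X7] = [2, 1, 2, 2]
r6 m[φ0→X3] = [3, 5, 0, 0]
r6 m[φ1→X3] = [2, 4, 1, 2]
r6 m[φ1→X6] = [0, 1, 3, 0]
r6 m[φ2→X6] = [1, 2, 2, 0]
r6 m[φ2→X10] = [1, 3, 1, 2]
r6 m[φ3→X12] = [4, 3, 2, 1]
r6 m[φ3→X10] = [0, 3, 0, 1]
r6 m[φ4→X1] = [1, 2, 1, 4]
r6 m[φ4→X2] = [2, 2, 1, 1]
r6 m[φ4→X6] = [1, 0, 1, 1]
r6 m[φ5→X7] = [7, 0, 0, 4]
r6 m[X7→φ0] = [7, 0, 0, 4]
r6 m[X7→φ5] = [2, 1, 2, 2]
r6 m[X1→φ4] = [0, 0, 0, 0]
r6 m[X12→φ3] = [0, 0, 0, 0]
r6 m[X2→φ4] = [0, 0, 0, 0]
r6 m[X3→φ0] = [2, 4, 1, 2]
r6 m[X3→φ1] = [3, 5, 0, 0]
r6 m[X6→φ1] = [2, 2, 3, 1]
r6 m[X6→φ2] = [1, 1, 4, 1]
r6 m[X6→φ4] = [1, 3, 5, 0]
r6 m[X10→φ2] = [0, 3, 0, 1]
r6 m[X10→φ3] = [1, 3, 1, 2]
r7 m[φ0→X7] = [2, 1, 2, 2]
r7 m[φ0→X3] = [3, 5, 0, 0]
r7 m[φ1→X3] = [2, 4, 1, 2]
r7 m[φ1→X6] = [0, 1, 3, 0]
r7 m[φ2→X6] = [1, 2, 2, 0]
r7 m[φ2→X10] = [1, 3, 1, 2]
r7 m[φ3→X12] = [4, 3, 2, 1]
r7 m[φ3→X10] = [0, 3, 0, 1]
r7 m[φ4→X1] = [1, 2, 1, 4]
r7 m[φ4→X2] = [2, 2, 1, 1]
r7 m[φ4→X6] = [1, 0, 1, 1]
r7 m[φ5→X7] = [7, 0, 0, 4]
r7 m[X7→φ0] = [7, 0, 0, 4]
r7 m[X7→φ5] = [2, 1, 2, 2]
r7 m[X1→φ4] = [0, 0, 0, 0]
r7 m[X12→φ3] = [0, 0, 0, 0]
r7 m[X2→φ4] = [0, 0, 0, 0]
r7 m[X3→φ0] = [2, 4, 1, 2]
r7 m[X3→φ1] = [3, 5, 0, 0]
r7 m[X6→φ1] = [2, 2, 3, 1]
r7 m[X6→φ2] = [1, 1, 4, 1]
r7 m[X6→φ4] = [1, 3, 5, 0]
r7 m[X10→φ2] = [0, 3, 0, 1]
r7 m[X10→φ3] = [1, 3, 1, 2]
fixed point reached at round 7
traceback from X7: (X7=1, X1=0, X12=3, X2=3, X3=2, X6=3, X10=0), score=1

assignment: (X7=1, X1=0, X12=3, X2=3, X3=2, X6=3, X10=0); score = 1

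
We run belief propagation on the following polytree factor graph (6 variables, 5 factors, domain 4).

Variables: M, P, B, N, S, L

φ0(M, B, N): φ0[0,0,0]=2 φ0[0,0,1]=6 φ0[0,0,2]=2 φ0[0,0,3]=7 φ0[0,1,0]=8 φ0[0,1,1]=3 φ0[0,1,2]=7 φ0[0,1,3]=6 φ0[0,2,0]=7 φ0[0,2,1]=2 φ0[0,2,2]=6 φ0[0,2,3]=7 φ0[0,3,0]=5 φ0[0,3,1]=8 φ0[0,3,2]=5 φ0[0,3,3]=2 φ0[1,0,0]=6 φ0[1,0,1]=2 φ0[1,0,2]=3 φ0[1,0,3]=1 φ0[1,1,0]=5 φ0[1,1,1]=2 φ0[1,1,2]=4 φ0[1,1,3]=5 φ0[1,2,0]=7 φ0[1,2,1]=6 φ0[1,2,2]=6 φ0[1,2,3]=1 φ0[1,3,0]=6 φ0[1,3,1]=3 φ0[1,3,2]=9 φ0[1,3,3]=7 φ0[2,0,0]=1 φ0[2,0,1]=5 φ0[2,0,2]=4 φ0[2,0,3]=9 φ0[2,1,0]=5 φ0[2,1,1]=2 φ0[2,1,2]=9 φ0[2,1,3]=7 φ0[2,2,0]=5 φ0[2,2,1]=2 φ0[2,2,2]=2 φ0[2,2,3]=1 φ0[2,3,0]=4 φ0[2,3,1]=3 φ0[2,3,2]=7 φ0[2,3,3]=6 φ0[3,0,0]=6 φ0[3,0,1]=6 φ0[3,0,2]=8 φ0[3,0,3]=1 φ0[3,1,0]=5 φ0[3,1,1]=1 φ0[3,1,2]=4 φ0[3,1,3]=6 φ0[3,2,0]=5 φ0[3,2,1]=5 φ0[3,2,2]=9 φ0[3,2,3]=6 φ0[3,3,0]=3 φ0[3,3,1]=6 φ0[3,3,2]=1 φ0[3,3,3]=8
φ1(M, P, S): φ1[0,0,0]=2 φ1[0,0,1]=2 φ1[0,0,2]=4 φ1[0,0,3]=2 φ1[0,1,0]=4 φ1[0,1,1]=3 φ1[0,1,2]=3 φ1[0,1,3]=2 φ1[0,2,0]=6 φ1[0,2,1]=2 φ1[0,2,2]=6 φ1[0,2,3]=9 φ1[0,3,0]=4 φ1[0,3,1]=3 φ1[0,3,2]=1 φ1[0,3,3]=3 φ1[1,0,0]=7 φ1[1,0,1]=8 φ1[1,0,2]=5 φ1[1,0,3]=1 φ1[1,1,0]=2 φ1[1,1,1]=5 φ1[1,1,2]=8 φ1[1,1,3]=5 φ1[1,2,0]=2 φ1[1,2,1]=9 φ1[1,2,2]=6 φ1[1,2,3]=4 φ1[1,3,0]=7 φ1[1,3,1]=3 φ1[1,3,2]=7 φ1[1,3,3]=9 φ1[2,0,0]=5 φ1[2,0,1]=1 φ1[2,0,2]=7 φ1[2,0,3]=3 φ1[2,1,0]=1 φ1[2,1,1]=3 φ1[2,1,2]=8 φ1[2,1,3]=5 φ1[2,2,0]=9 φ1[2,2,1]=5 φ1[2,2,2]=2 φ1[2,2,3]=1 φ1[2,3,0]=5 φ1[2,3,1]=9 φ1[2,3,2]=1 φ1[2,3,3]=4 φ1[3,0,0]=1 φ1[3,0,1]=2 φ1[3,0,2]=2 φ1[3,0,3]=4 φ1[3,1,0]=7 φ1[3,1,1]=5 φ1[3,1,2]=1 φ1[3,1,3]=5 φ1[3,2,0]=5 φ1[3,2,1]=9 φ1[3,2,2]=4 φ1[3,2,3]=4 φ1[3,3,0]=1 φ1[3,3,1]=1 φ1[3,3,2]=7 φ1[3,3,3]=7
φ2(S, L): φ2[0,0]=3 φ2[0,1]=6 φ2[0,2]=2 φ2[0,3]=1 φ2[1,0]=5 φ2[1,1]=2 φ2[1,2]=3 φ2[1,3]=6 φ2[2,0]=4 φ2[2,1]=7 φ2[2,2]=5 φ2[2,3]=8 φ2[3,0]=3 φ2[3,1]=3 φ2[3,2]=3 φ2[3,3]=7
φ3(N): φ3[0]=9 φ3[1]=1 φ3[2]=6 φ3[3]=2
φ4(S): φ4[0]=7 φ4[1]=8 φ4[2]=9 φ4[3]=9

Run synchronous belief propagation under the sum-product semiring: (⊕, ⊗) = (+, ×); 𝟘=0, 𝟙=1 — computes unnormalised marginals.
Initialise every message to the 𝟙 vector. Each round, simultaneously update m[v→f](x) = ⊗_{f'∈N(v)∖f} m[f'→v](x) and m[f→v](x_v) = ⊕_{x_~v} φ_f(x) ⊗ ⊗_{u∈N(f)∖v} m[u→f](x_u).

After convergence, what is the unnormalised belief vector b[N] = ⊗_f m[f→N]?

b[N] = [7294536, 604456, 5186688, 1552656]

init: all messages = 𝟙 over 4 values
r1 m[φ0→M] = [83, 73, 72, 80]
r1 m[φ0→B] = [69, 79, 77, 83]
r1 m[φ0→N] = [80, 62, 86, 80]
r1 m[φ1→M] = [56, 88, 69, 65]
r1 m[φ1→P] = [56, 67, 83, 72]
r1 m[φ1→S] = [68, 70, 72, 68]
r1 m[φ2→S] = [12, 16, 24, 16]
r1 m[φ2→L] = [15, 18, 13, 22]
r1 m[φ3→N] = [9, 1, 6, 2]
r1 m[φ4→S] = [7, 8, 9, 9]
r1 m[M→φ0] = [1, 1, 1, 1]
r1 m[M→φ1] = [1, 1, 1, 1]
r1 m[P→φ1] = [1, 1, 1, 1]
r1 m[B→φ0] = [1, 1, 1, 1]
r1 m[N→φ0] = [1, 1, 1, 1]
r1 m[N→φ3] = [1, 1, 1, 1]
r1 m[S→φ1] = [1, 1, 1, 1]
r1 m[S→φ2] = [1, 1, 1, 1]
r1 m[S→φ4] = [1, 1, 1, 1]
r1 m[L→φ2] = [1, 1, 1, 1]
r2 m[φ0→M] = [83, 73, 72, 80]
r2 m[φ0→B] = [69, 79, 77, 83]
r2 m[φ0→N] = [80, 62, 86, 80]
r2 m[φ1→M] = [56, 88, 69, 65]
r2 m[φ1→P] = [56, 67, 83, 72]
r2 m[φ1→S] = [68, 70, 72, 68]
r2 m[φ2→S] = [12, 16, 24, 16]
r2 m[φ2→L] = [15, 18, 13, 22]
r2 m[φ3→N] = [9, 1, 6, 2]
r2 m[φ4→S] = [7, 8, 9, 9]
r2 m[M→φ0] = [56, 88, 69, 65]
r2 m[M→φ1] = [83, 73, 72, 80]
r2 m[P→φ1] = [1, 1, 1, 1]
r2 m[B→φ0] = [1, 1, 1, 1]
r2 m[N→φ0] = [9, 1, 6, 2]
r2 m[N→φ3] = [80, 62, 86, 80]
r2 m[S→φ1] = [84, 128, 216, 144]
r2 m[S→φ2] = [476, 560, 648, 612]
r2 m[S→φ4] = [816, 1120, 1728, 1088]
r2 m[L→φ2] = [1, 1, 1, 1]
r3 m[φ0→M] = [381, 389, 325, 363]
r3 m[φ0→B] = [20502, 27617, 27605, 25864]
r3 m[φ0→N] = [5614, 4206, 6004, 5416]
r3 m[φ1→M] = [7952, 13064, 9744, 9256]
r3 m[φ1→P] = [625100, 758208, 894176, 778252]
r3 m[φ1→S] = [5202, 5311, 5476, 5251]
r3 m[φ2→S] = [12, 16, 24, 16]
r3 m[φ2→L] = [8656, 10348, 7708, 13304]
r3 m[φ3→N] = [9, 1, 6, 2]
r3 m[φ4→S] = [7, 8, 9, 9]
r3 m[M→φ0] = [56, 88, 69, 65]
r3 m[M→φ1] = [83, 73, 72, 80]
r3 m[P→φ1] = [1, 1, 1, 1]
r3 m[B→φ0] = [1, 1, 1, 1]
r3 m[N→φ0] = [9, 1, 6, 2]
r3 m[N→φ3] = [80, 62, 86, 80]
r3 m[S→φ1] = [84, 128, 216, 144]
r3 m[S→φ2] = [476, 560, 648, 612]
r3 m[S→φ4] = [816, 1120, 1728, 1088]
r3 m[L→φ2] = [1, 1, 1, 1]
r4 m[φ0→M] = [381, 389, 325, 363]
r4 m[φ0→B] = [20502, 27617, 27605, 25864]
r4 m[φ0→N] = [5614, 4206, 6004, 5416]
r4 m[φ1→M] = [7952, 13064, 9744, 9256]
r4 m[φ1→P] = [625100, 758208, 894176, 778252]
r4 m[φ1→S] = [5202, 5311, 5476, 5251]
r4 m[φ2→S] = [12, 16, 24, 16]
r4 m[φ2→L] = [8656, 10348, 7708, 13304]
r4 m[φ3→N] = [9, 1, 6, 2]
r4 m[φ4→S] = [7, 8, 9, 9]
r4 m[M→φ0] = [7952, 13064, 9744, 9256]
r4 m[M→φ1] = [381, 389, 325, 363]
r4 m[P→φ1] = [1, 1, 1, 1]
r4 m[B→φ0] = [1, 1, 1, 1]
r4 m[N→φ0] = [9, 1, 6, 2]
r4 m[N→φ3] = [5614, 4206, 6004, 5416]
r4 m[S→φ1] = [84, 128, 216, 144]
r4 m[S→φ2] = [36414, 42488, 49284, 47259]
r4 m[S→φ4] = [62424, 84976, 131424, 84016]
r4 m[L→φ2] = [1, 1, 1, 1]
r5 m[φ0→M] = [381, 389, 325, 363]
r5 m[φ0→B] = [2954288, 3963544, 3980408, 3740096]
r5 m[φ0→N] = [810504, 604456, 864448, 776328]
r5 m[φ1→M] = [7952, 13064, 9744, 9256]
r5 m[φ1→P] = [3002884, 3630752, 4253056, 3751644]
r5 m[φ1→S] = [24680, 25556, 26380, 24972]
r5 m[φ2→S] = [12, 16, 24, 16]
r5 m[φ2→L] = [660595, 790225, 588489, 1016427]
r5 m[φ3→N] = [9, 1, 6, 2]
r5 m[φ4→S] = [7, 8, 9, 9]
r5 m[M→φ0] = [7952, 13064, 9744, 9256]
r5 m[M→φ1] = [381, 389, 325, 363]
r5 m[P→φ1] = [1, 1, 1, 1]
r5 m[B→φ0] = [1, 1, 1, 1]
r5 m[N→φ0] = [9, 1, 6, 2]
r5 m[N→φ3] = [5614, 4206, 6004, 5416]
r5 m[S→φ1] = [84, 128, 216, 144]
r5 m[S→φ2] = [36414, 42488, 49284, 47259]
r5 m[S→φ4] = [62424, 84976, 131424, 84016]
r5 m[L→φ2] = [1, 1, 1, 1]
r6 m[φ0→M] = [381, 389, 325, 363]
r6 m[φ0→B] = [2954288, 3963544, 3980408, 3740096]
r6 m[φ0→N] = [810504, 604456, 864448, 776328]
r6 m[φ1→M] = [7952, 13064, 9744, 9256]
r6 m[φ1→P] = [3002884, 3630752, 4253056, 3751644]
r6 m[φ1→S] = [24680, 25556, 26380, 24972]
r6 m[φ2→S] = [12, 16, 24, 16]
r6 m[φ2→L] = [660595, 790225, 588489, 1016427]
r6 m[φ3→N] = [9, 1, 6, 2]
r6 m[φ4→S] = [7, 8, 9, 9]
r6 m[M→φ0] = [7952, 13064, 9744, 9256]
r6 m[M→φ1] = [381, 389, 325, 363]
r6 m[P→φ1] = [1, 1, 1, 1]
r6 m[B→φ0] = [1, 1, 1, 1]
r6 m[N→φ0] = [9, 1, 6, 2]
r6 m[N→φ3] = [810504, 604456, 864448, 776328]
r6 m[S→φ1] = [84, 128, 216, 144]
r6 m[S→φ2] = [172760, 204448, 237420, 224748]
r6 m[S→φ4] = [296160, 408896, 633120, 399552]
r6 m[L→φ2] = [1, 1, 1, 1]
r7 m[φ0→M] = [381, 389, 325, 363]
r7 m[φ0→B] = [2954288, 3963544, 3980408, 3740096]
r7 m[φ0→N] = [810504, 604456, 864448, 776328]
r7 m[φ1→M] = [7952, 13064, 9744, 9256]
r7 m[φ1→P] = [3002884, 3630752, 4253056, 3751644]
r7 m[φ1→S] = [24680, 25556, 26380, 24972]
r7 m[φ2→S] = [12, 16, 24, 16]
r7 m[φ2→L] = [3164444, 3781640, 2820208, 4872044]
r7 m[φ3→N] = [9, 1, 6, 2]
r7 m[φ4→S] = [7, 8, 9, 9]
r7 m[M→φ0] = [7952, 13064, 9744, 9256]
r7 m[M→φ1] = [381, 389, 325, 363]
r7 m[P→φ1] = [1, 1, 1, 1]
r7 m[B→φ0] = [1, 1, 1, 1]
r7 m[N→φ0] = [9, 1, 6, 2]
r7 m[N→φ3] = [810504, 604456, 864448, 776328]
r7 m[S→φ1] = [84, 128, 216, 144]
r7 m[S→φ2] = [172760, 204448, 237420, 224748]
r7 m[S→φ4] = [296160, 408896, 633120, 399552]
r7 m[L→φ2] = [1, 1, 1, 1]
r8 m[φ0→M] = [381, 389, 325, 363]
r8 m[φ0→B] = [2954288, 3963544, 3980408, 3740096]
r8 m[φ0→N] = [810504, 604456, 864448, 776328]
r8 m[φ1→M] = [7952, 13064, 9744, 9256]
r8 m[φ1→P] = [3002884, 3630752, 4253056, 3751644]
r8 m[φ1→S] = [24680, 25556, 26380, 24972]
r8 m[φ2→S] = [12, 16, 24, 16]
r8 m[φ2→L] = [3164444, 3781640, 2820208, 4872044]
r8 m[φ3→N] = [9, 1, 6, 2]
r8 m[φ4→S] = [7, 8, 9, 9]
r8 m[M→φ0] = [7952, 13064, 9744, 9256]
r8 m[M→φ1] = [381, 389, 325, 363]
r8 m[P→φ1] = [1, 1, 1, 1]
r8 m[B→φ0] = [1, 1, 1, 1]
r8 m[N→φ0] = [9, 1, 6, 2]
r8 m[N→φ3] = [810504, 604456, 864448, 776328]
r8 m[S→φ1] = [84, 128, 216, 144]
r8 m[S→φ2] = [172760, 204448, 237420, 224748]
r8 m[S→φ4] = [296160, 408896, 633120, 399552]
r8 m[L→φ2] = [1, 1, 1, 1]
fixed point reached at round 8
b[N] = ⊗ incoming = [7294536, 604456, 5186688, 1552656]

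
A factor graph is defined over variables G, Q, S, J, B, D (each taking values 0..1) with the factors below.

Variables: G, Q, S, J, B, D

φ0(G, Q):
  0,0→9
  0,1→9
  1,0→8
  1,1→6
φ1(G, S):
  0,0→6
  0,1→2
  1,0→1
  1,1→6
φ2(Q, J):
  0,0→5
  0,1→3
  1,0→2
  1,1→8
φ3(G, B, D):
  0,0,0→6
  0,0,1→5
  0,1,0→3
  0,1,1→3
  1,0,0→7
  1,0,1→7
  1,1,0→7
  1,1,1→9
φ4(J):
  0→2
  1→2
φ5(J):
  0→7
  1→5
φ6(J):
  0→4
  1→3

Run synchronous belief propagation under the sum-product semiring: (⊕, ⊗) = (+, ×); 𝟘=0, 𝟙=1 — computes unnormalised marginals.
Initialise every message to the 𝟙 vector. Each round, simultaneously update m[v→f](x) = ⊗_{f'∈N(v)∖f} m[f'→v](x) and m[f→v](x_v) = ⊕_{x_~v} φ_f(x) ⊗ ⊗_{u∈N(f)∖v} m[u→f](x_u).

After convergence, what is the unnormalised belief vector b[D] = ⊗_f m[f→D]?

b[D] = [964912, 983936]

init: all messages = 𝟙 over 2 values
r1 m[φ0→G] = [18, 14]
r1 m[φ0→Q] = [17, 15]
r1 m[φ1→G] = [8, 7]
r1 m[φ1→S] = [7, 8]
r1 m[φ2→Q] = [8, 10]
r1 m[φ2→J] = [7, 11]
r1 m[φ3→G] = [17, 30]
r1 m[φ3→B] = [25, 22]
r1 m[φ3→D] = [23, 24]
r1 m[φ4→J] = [2, 2]
r1 m[φ5→J] = [7, 5]
r1 m[φ6→J] = [4, 3]
r1 m[G→φ0] = [1, 1]
r1 m[G→φ1] = [1, 1]
r1 m[G→φ3] = [1, 1]
r1 m[Q→φ0] = [1, 1]
r1 m[Q→φ2] = [1, 1]
r1 m[S→φ1] = [1, 1]
r1 m[J→φ2] = [1, 1]
r1 m[J→φ4] = [1, 1]
r1 m[J→φ5] = [1, 1]
r1 m[J→φ6] = [1, 1]
r1 m[B→φ3] = [1, 1]
r1 m[D→φ3] = [1, 1]
r2 m[φ0→G] = [18, 14]
r2 m[φ0→Q] = [17, 15]
r2 m[φ1→G] = [8, 7]
r2 m[φ1→S] = [7, 8]
r2 m[φ2→Q] = [8, 10]
r2 m[φ2→J] = [7, 11]
r2 m[φ3→G] = [17, 30]
r2 m[φ3→B] = [25, 22]
r2 m[φ3→D] = [23, 24]
r2 m[φ4→J] = [2, 2]
r2 m[φ5→J] = [7, 5]
r2 m[φ6→J] = [4, 3]
r2 m[G→φ0] = [136, 210]
r2 m[G→φ1] = [306, 420]
r2 m[G→φ3] = [144, 98]
r2 m[Q→φ0] = [8, 10]
r2 m[Q→φ2] = [17, 15]
r2 m[S→φ1] = [1, 1]
r2 m[J→φ2] = [56, 30]
r2 m[J→φ4] = [196, 165]
r2 m[J→φ5] = [56, 66]
r2 m[J→φ6] = [98, 110]
r2 m[B→φ3] = [1, 1]
r2 m[D→φ3] = [1, 1]
r3 m[φ0→G] = [162, 124]
r3 m[φ0→Q] = [2904, 2484]
r3 m[φ1→G] = [8, 7]
r3 m[φ1→S] = [2256, 3132]
r3 m[φ2→Q] = [370, 352]
r3 m[φ2→J] = [115, 171]
r3 m[φ3→G] = [17, 30]
r3 m[φ3→B] = [2956, 2432]
r3 m[φ3→D] = [2668, 2720]
r3 m[φ4→J] = [2, 2]
r3 m[φ5→J] = [7, 5]
r3 m[φ6→J] = [4, 3]
r3 m[G→φ0] = [136, 210]
r3 m[G→φ1] = [306, 420]
r3 m[G→φ3] = [144, 98]
r3 m[Q→φ0] = [8, 10]
r3 m[Q→φ2] = [17, 15]
r3 m[S→φ1] = [1, 1]
r3 m[J→φ2] = [56, 30]
r3 m[J→φ4] = [196, 165]
r3 m[J→φ5] = [56, 66]
r3 m[J→φ6] = [98, 110]
r3 m[B→φ3] = [1, 1]
r3 m[D→φ3] = [1, 1]
r4 m[φ0→G] = [162, 124]
r4 m[φ0→Q] = [2904, 2484]
r4 m[φ1→G] = [8, 7]
r4 m[φ1→S] = [2256, 3132]
r4 m[φ2→Q] = [370, 352]
r4 m[φ2→J] = [115, 171]
r4 m[φ3→G] = [17, 30]
r4 m[φ3→B] = [2956, 2432]
r4 m[φ3→D] = [2668, 2720]
r4 m[φ4→J] = [2, 2]
r4 m[φ5→J] = [7, 5]
r4 m[φ6→J] = [4, 3]
r4 m[G→φ0] = [136, 210]
r4 m[G→φ1] = [2754, 3720]
r4 m[G→φ3] = [1296, 868]
r4 m[Q→φ0] = [370, 352]
r4 m[Q→φ2] = [2904, 2484]
r4 m[S→φ1] = [1, 1]
r4 m[J→φ2] = [56, 30]
r4 m[J→φ4] = [3220, 2565]
r4 m[J→φ5] = [920, 1026]
r4 m[J→φ6] = [1610, 1710]
r4 m[B→φ3] = [1, 1]
r4 m[D→φ3] = [1, 1]
r5 m[φ0→G] = [6498, 5072]
r5 m[φ0→Q] = [2904, 2484]
r5 m[φ1→G] = [8, 7]
r5 m[φ1→S] = [20244, 27828]
r5 m[φ2→Q] = [370, 352]
r5 m[φ2→J] = [19488, 28584]
r5 m[φ3→G] = [17, 30]
r5 m[φ3→B] = [26408, 21664]
r5 m[φ3→D] = [23816, 24256]
r5 m[φ4→J] = [2, 2]
r5 m[φ5→J] = [7, 5]
r5 m[φ6→J] = [4, 3]
r5 m[G→φ0] = [136, 210]
r5 m[G→φ1] = [2754, 3720]
r5 m[G→φ3] = [1296, 868]
r5 m[Q→φ0] = [370, 352]
r5 m[Q→φ2] = [2904, 2484]
r5 m[S→φ1] = [1, 1]
r5 m[J→φ2] = [56, 30]
r5 m[J→φ4] = [3220, 2565]
r5 m[J→φ5] = [920, 1026]
r5 m[J→φ6] = [1610, 1710]
r5 m[B→φ3] = [1, 1]
r5 m[D→φ3] = [1, 1]
r6 m[φ0→G] = [6498, 5072]
r6 m[φ0→Q] = [2904, 2484]
r6 m[φ1→G] = [8, 7]
r6 m[φ1→S] = [20244, 27828]
r6 m[φ2→Q] = [370, 352]
r6 m[φ2→J] = [19488, 28584]
r6 m[φ3→G] = [17, 30]
r6 m[φ3→B] = [26408, 21664]
r6 m[φ3→D] = [23816, 24256]
r6 m[φ4→J] = [2, 2]
r6 m[φ5→J] = [7, 5]
r6 m[φ6→J] = [4, 3]
r6 m[G→φ0] = [136, 210]
r6 m[G→φ1] = [110466, 152160]
r6 m[G→φ3] = [51984, 35504]
r6 m[Q→φ0] = [370, 352]
r6 m[Q→φ2] = [2904, 2484]
r6 m[S→φ1] = [1, 1]
r6 m[J→φ2] = [56, 30]
r6 m[J→φ4] = [545664, 428760]
r6 m[J→φ5] = [155904, 171504]
r6 m[J→φ6] = [272832, 285840]
r6 m[B→φ3] = [1, 1]
r6 m[D→φ3] = [1, 1]
r7 m[φ0→G] = [6498, 5072]
r7 m[φ0→Q] = [2904, 2484]
r7 m[φ1→G] = [8, 7]
r7 m[φ1→S] = [814956, 1133892]
r7 m[φ2→Q] = [370, 352]
r7 m[φ2→J] = [19488, 28584]
r7 m[φ3→G] = [17, 30]
r7 m[φ3→B] = [1068880, 879968]
r7 m[φ3→D] = [964912, 983936]
r7 m[φ4→J] = [2, 2]
r7 m[φ5→J] = [7, 5]
r7 m[φ6→J] = [4, 3]
r7 m[G→φ0] = [136, 210]
r7 m[G→φ1] = [110466, 152160]
r7 m[G→φ3] = [51984, 35504]
r7 m[Q→φ0] = [370, 352]
r7 m[Q→φ2] = [2904, 2484]
r7 m[S→φ1] = [1, 1]
r7 m[J→φ2] = [56, 30]
r7 m[J→φ4] = [545664, 428760]
r7 m[J→φ5] = [155904, 171504]
r7 m[J→φ6] = [272832, 285840]
r7 m[B→φ3] = [1, 1]
r7 m[D→φ3] = [1, 1]
r8 m[φ0→G] = [6498, 5072]
r8 m[φ0→Q] = [2904, 2484]
r8 m[φ1→G] = [8, 7]
r8 m[φ1→S] = [814956, 1133892]
r8 m[φ2→Q] = [370, 352]
r8 m[φ2→J] = [19488, 28584]
r8 m[φ3→G] = [17, 30]
r8 m[φ3→B] = [1068880, 879968]
r8 m[φ3→D] = [964912, 983936]
r8 m[φ4→J] = [2, 2]
r8 m[φ5→J] = [7, 5]
r8 m[φ6→J] = [4, 3]
r8 m[G→φ0] = [136, 210]
r8 m[G→φ1] = [110466, 152160]
r8 m[G→φ3] = [51984, 35504]
r8 m[Q→φ0] = [370, 352]
r8 m[Q→φ2] = [2904, 2484]
r8 m[S→φ1] = [1, 1]
r8 m[J→φ2] = [56, 30]
r8 m[J→φ4] = [545664, 428760]
r8 m[J→φ5] = [155904, 171504]
r8 m[J→φ6] = [272832, 285840]
r8 m[B→φ3] = [1, 1]
r8 m[D→φ3] = [1, 1]
fixed point reached at round 8
b[D] = ⊗ incoming = [964912, 983936]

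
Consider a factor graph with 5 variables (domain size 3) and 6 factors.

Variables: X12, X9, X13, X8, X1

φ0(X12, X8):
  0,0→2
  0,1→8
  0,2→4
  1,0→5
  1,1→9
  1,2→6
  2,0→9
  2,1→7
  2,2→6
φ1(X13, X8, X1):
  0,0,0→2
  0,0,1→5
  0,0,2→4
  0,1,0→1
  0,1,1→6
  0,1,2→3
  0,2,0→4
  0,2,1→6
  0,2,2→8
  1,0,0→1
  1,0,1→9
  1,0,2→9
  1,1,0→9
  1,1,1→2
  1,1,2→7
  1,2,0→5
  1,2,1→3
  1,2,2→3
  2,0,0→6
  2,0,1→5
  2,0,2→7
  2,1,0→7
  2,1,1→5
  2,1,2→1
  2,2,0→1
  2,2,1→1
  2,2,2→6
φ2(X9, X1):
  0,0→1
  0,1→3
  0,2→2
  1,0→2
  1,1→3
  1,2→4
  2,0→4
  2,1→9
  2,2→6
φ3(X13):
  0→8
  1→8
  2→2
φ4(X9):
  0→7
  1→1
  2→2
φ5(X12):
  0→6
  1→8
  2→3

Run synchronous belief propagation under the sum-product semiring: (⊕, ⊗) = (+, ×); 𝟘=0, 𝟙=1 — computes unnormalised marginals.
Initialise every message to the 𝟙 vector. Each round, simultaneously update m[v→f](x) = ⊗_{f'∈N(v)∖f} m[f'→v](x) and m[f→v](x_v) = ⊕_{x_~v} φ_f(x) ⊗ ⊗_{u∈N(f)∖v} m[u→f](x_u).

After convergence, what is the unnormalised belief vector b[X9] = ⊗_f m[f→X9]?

b[X9] = [1139054, 245248, 1021848]

init: all messages = 𝟙 over 3 values
r1 m[φ0→X12] = [14, 20, 22]
r1 m[φ0→X8] = [16, 24, 16]
r1 m[φ1→X13] = [39, 48, 39]
r1 m[φ1→X8] = [48, 41, 37]
r1 m[φ1→X1] = [36, 42, 48]
r1 m[φ2→X9] = [6, 9, 19]
r1 m[φ2→X1] = [7, 15, 12]
r1 m[φ3→X13] = [8, 8, 2]
r1 m[φ4→X9] = [7, 1, 2]
r1 m[φ5→X12] = [6, 8, 3]
r1 m[X12→φ0] = [1, 1, 1]
r1 m[X12→φ5] = [1, 1, 1]
r1 m[X9→φ2] = [1, 1, 1]
r1 m[X9→φ4] = [1, 1, 1]
r1 m[X13→φ1] = [1, 1, 1]
r1 m[X13→φ3] = [1, 1, 1]
r1 m[X8→φ0] = [1, 1, 1]
r1 m[X8→φ1] = [1, 1, 1]
r1 m[X1→φ1] = [1, 1, 1]
r1 m[X1→φ2] = [1, 1, 1]
r2 m[φ0→X12] = [14, 20, 22]
r2 m[φ0→X8] = [16, 24, 16]
r2 m[φ1→X13] = [39, 48, 39]
r2 m[φ1→X8] = [48, 41, 37]
r2 m[φ1→X1] = [36, 42, 48]
r2 m[φ2→X9] = [6, 9, 19]
r2 m[φ2→X1] = [7, 15, 12]
r2 m[φ3→X13] = [8, 8, 2]
r2 m[φ4→X9] = [7, 1, 2]
r2 m[φ5→X12] = [6, 8, 3]
r2 m[X12→φ0] = [6, 8, 3]
r2 m[X12→φ5] = [14, 20, 22]
r2 m[X9→φ2] = [7, 1, 2]
r2 m[X9→φ4] = [6, 9, 19]
r2 m[X13→φ1] = [8, 8, 2]
r2 m[X13→φ3] = [39, 48, 39]
r2 m[X8→φ0] = [48, 41, 37]
r2 m[X8→φ1] = [16, 24, 16]
r2 m[X1→φ1] = [7, 15, 12]
r2 m[X1→φ2] = [36, 42, 48]
r3 m[φ0→X12] = [572, 831, 941]
r3 m[φ0→X8] = [79, 141, 90]
r3 m[φ1→X13] = [8808, 10104, 7984]
r3 m[φ1→X8] = [3498, 2752, 2828]
r3 m[φ1→X1] = [4016, 4912, 5456]
r3 m[φ2→X9] = [258, 390, 810]
r3 m[φ2→X1] = [17, 42, 30]
r3 m[φ3→X13] = [8, 8, 2]
r3 m[φ4→X9] = [7, 1, 2]
r3 m[φ5→X12] = [6, 8, 3]
r3 m[X12→φ0] = [6, 8, 3]
r3 m[X12→φ5] = [14, 20, 22]
r3 m[X9→φ2] = [7, 1, 2]
r3 m[X9→φ4] = [6, 9, 19]
r3 m[X13→φ1] = [8, 8, 2]
r3 m[X13→φ3] = [39, 48, 39]
r3 m[X8→φ0] = [48, 41, 37]
r3 m[X8→φ1] = [16, 24, 16]
r3 m[X1→φ1] = [7, 15, 12]
r3 m[X1→φ2] = [36, 42, 48]
r4 m[φ0→X12] = [572, 831, 941]
r4 m[φ0→X8] = [79, 141, 90]
r4 m[φ1→X13] = [8808, 10104, 7984]
r4 m[φ1→X8] = [3498, 2752, 2828]
r4 m[φ1→X1] = [4016, 4912, 5456]
r4 m[φ2→X9] = [258, 390, 810]
r4 m[φ2→X1] = [17, 42, 30]
r4 m[φ3→X13] = [8, 8, 2]
r4 m[φ4→X9] = [7, 1, 2]
r4 m[φ5→X12] = [6, 8, 3]
r4 m[X12→φ0] = [6, 8, 3]
r4 m[X12→φ5] = [572, 831, 941]
r4 m[X9→φ2] = [7, 1, 2]
r4 m[X9→φ4] = [258, 390, 810]
r4 m[X13→φ1] = [8, 8, 2]
r4 m[X13→φ3] = [8808, 10104, 7984]
r4 m[X8→φ0] = [3498, 2752, 2828]
r4 m[X8→φ1] = [79, 141, 90]
r4 m[X1→φ1] = [17, 42, 30]
r4 m[X1→φ2] = [4016, 4912, 5456]
r5 m[φ0→X12] = [40324, 59226, 67714]
r5 m[φ0→X8] = [79, 141, 90]
r5 m[φ1→X13] = [129775, 142652, 113367]
r5 m[φ1→X8] = [9276, 7166, 7366]
r5 m[φ1→X1] = [22758, 26732, 29884]
r5 m[φ2→X9] = [29664, 44592, 93008]
r5 m[φ2→X1] = [17, 42, 30]
r5 m[φ3→X13] = [8, 8, 2]
r5 m[φ4→X9] = [7, 1, 2]
r5 m[φ5→X12] = [6, 8, 3]
r5 m[X12→φ0] = [6, 8, 3]
r5 m[X12→φ5] = [572, 831, 941]
r5 m[X9→φ2] = [7, 1, 2]
r5 m[X9→φ4] = [258, 390, 810]
r5 m[X13→φ1] = [8, 8, 2]
r5 m[X13→φ3] = [8808, 10104, 7984]
r5 m[X8→φ0] = [3498, 2752, 2828]
r5 m[X8→φ1] = [79, 141, 90]
r5 m[X1→φ1] = [17, 42, 30]
r5 m[X1→φ2] = [4016, 4912, 5456]
r6 m[φ0→X12] = [40324, 59226, 67714]
r6 m[φ0→X8] = [79, 141, 90]
r6 m[φ1→X13] = [129775, 142652, 113367]
r6 m[φ1→X8] = [9276, 7166, 7366]
r6 m[φ1→X1] = [22758, 26732, 29884]
r6 m[φ2→X9] = [29664, 44592, 93008]
r6 m[φ2→X1] = [17, 42, 30]
r6 m[φ3→X13] = [8, 8, 2]
r6 m[φ4→X9] = [7, 1, 2]
r6 m[φ5→X12] = [6, 8, 3]
r6 m[X12→φ0] = [6, 8, 3]
r6 m[X12→φ5] = [40324, 59226, 67714]
r6 m[X9→φ2] = [7, 1, 2]
r6 m[X9→φ4] = [29664, 44592, 93008]
r6 m[X13→φ1] = [8, 8, 2]
r6 m[X13→φ3] = [129775, 142652, 113367]
r6 m[X8→φ0] = [9276, 7166, 7366]
r6 m[X8→φ1] = [79, 141, 90]
r6 m[X1→φ1] = [17, 42, 30]
r6 m[X1→φ2] = [22758, 26732, 29884]
r7 m[φ0→X12] = [105344, 155070, 177842]
r7 m[φ0→X8] = [79, 141, 90]
r7 m[φ1→X13] = [129775, 142652, 113367]
r7 m[φ1→X8] = [9276, 7166, 7366]
r7 m[φ1→X1] = [22758, 26732, 29884]
r7 m[φ2→X9] = [162722, 245248, 510924]
r7 m[φ2→X1] = [17, 42, 30]
r7 m[φ3→X13] = [8, 8, 2]
r7 m[φ4→X9] = [7, 1, 2]
r7 m[φ5→X12] = [6, 8, 3]
r7 m[X12→φ0] = [6, 8, 3]
r7 m[X12→φ5] = [40324, 59226, 67714]
r7 m[X9→φ2] = [7, 1, 2]
r7 m[X9→φ4] = [29664, 44592, 93008]
r7 m[X13→φ1] = [8, 8, 2]
r7 m[X13→φ3] = [129775, 142652, 113367]
r7 m[X8→φ0] = [9276, 7166, 7366]
r7 m[X8→φ1] = [79, 141, 90]
r7 m[X1→φ1] = [17, 42, 30]
r7 m[X1→φ2] = [22758, 26732, 29884]
r8 m[φ0→X12] = [105344, 155070, 177842]
r8 m[φ0→X8] = [79, 141, 90]
r8 m[φ1→X13] = [129775, 142652, 113367]
r8 m[φ1→X8] = [9276, 7166, 7366]
r8 m[φ1→X1] = [22758, 26732, 29884]
r8 m[φ2→X9] = [162722, 245248, 510924]
r8 m[φ2→X1] = [17, 42, 30]
r8 m[φ3→X13] = [8, 8, 2]
r8 m[φ4→X9] = [7, 1, 2]
r8 m[φ5→X12] = [6, 8, 3]
r8 m[X12→φ0] = [6, 8, 3]
r8 m[X12→φ5] = [105344, 155070, 177842]
r8 m[X9→φ2] = [7, 1, 2]
r8 m[X9→φ4] = [162722, 245248, 510924]
r8 m[X13→φ1] = [8, 8, 2]
r8 m[X13→φ3] = [129775, 142652, 113367]
r8 m[X8→φ0] = [9276, 7166, 7366]
r8 m[X8→φ1] = [79, 141, 90]
r8 m[X1→φ1] = [17, 42, 30]
r8 m[X1→φ2] = [22758, 26732, 29884]
r9 m[φ0→X12] = [105344, 155070, 177842]
r9 m[φ0→X8] = [79, 141, 90]
r9 m[φ1→X13] = [129775, 142652, 113367]
r9 m[φ1→X8] = [9276, 7166, 7366]
r9 m[φ1→X1] = [22758, 26732, 29884]
r9 m[φ2→X9] = [162722, 245248, 510924]
r9 m[φ2→X1] = [17, 42, 30]
r9 m[φ3→X13] = [8, 8, 2]
r9 m[φ4→X9] = [7, 1, 2]
r9 m[φ5→X12] = [6, 8, 3]
r9 m[X12→φ0] = [6, 8, 3]
r9 m[X12→φ5] = [105344, 155070, 177842]
r9 m[X9→φ2] = [7, 1, 2]
r9 m[X9→φ4] = [162722, 245248, 510924]
r9 m[X13→φ1] = [8, 8, 2]
r9 m[X13→φ3] = [129775, 142652, 113367]
r9 m[X8→φ0] = [9276, 7166, 7366]
r9 m[X8→φ1] = [79, 141, 90]
r9 m[X1→φ1] = [17, 42, 30]
r9 m[X1→φ2] = [22758, 26732, 29884]
fixed point reached at round 9
b[X9] = ⊗ incoming = [1139054, 245248, 1021848]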